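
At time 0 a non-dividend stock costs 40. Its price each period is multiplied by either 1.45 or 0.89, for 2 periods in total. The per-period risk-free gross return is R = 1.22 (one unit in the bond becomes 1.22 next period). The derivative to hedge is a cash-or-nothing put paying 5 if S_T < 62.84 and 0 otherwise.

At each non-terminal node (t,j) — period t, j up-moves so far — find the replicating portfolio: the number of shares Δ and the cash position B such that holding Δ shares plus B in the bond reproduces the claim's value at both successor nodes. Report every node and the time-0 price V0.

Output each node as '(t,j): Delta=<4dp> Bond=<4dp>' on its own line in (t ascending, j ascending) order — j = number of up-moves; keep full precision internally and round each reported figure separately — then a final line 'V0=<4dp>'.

Risk-neutral probability p* = (R−d)/(u−d) = (1.22−0.89)/(1.45−0.89) = 0.5893.
Payoff layer (t=2): V(2,0)=5.0000, V(2,1)=5.0000, V(2,2)=0.0000
(1,0): S=35.6000. Δ = (V_up−V_dn)/(S_up−S_dn) = (5.0000−5.0000)/(51.6200−31.6840) = 0.0000. V = [p*·5.0000 + (1−p*)·5.0000]/1.22 = 4.0984. B = V − Δ·S = 4.0984.
(1,1): S=58.0000. Δ = (V_up−V_dn)/(S_up−S_dn) = (0.0000−5.0000)/(84.1000−51.6200) = -0.1539. V = [p*·0.0000 + (1−p*)·5.0000]/1.22 = 1.6833. B = V − Δ·S = 10.6118.
(0,0): S=40.0000. Δ = (V_up−V_dn)/(S_up−S_dn) = (1.6833−4.0984)/(58.0000−35.6000) = -0.1078. V = [p*·1.6833 + (1−p*)·4.0984]/1.22 = 2.1928. B = V − Δ·S = 6.5055.
Root portfolio cost Δ·40+B reproduces V0=2.1928.

(0,0): Delta=-0.1078 Bond=6.5055
(1,0): Delta=0.0000 Bond=4.0984
(1,1): Delta=-0.1539 Bond=10.6118
V0=2.1928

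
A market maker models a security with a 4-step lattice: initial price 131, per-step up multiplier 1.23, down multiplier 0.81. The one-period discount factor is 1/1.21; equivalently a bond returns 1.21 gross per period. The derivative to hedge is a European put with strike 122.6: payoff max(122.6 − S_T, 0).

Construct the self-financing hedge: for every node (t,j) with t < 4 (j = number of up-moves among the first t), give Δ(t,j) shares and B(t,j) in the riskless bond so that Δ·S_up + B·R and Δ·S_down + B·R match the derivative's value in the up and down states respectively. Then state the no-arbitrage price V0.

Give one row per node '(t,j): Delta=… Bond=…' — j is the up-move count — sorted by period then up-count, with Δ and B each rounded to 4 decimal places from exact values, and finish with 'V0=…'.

Under the risk-neutral measure, an up-move has probability p* = (R−d)/(u−d) = 0.9524 and values discount at R = 1.21.
Payoff layer (t=4): V(4,0)=66.2088, V(4,1)=36.9689, V(4,2)=0.0000, V(4,3)=0.0000, V(4,4)=0.0000
Node (3,0) S=69.6188: V=(p*·36.9689+(1−p*)·66.2088)/1.21=31.7035; Δ=(36.9689−66.2088)/(85.6311−56.3912)=-1.0000; B=V−Δ·S=101.3223
Node (3,1) S=105.7174: V=(p*·0.0000+(1−p*)·36.9689)/1.21=1.4549; Δ=(0.0000−36.9689)/(130.0324−85.6311)=-0.8326; B=V−Δ·S=89.4761
Node (3,2) S=160.5338: V=(p*·0.0000+(1−p*)·0.0000)/1.21=0.0000; Δ=(0.0000−0.0000)/(197.4566−130.0324)=0.0000; B=V−Δ·S=0.0000
Node (3,3) S=243.7736: V=(p*·0.0000+(1−p*)·0.0000)/1.21=0.0000; Δ=(0.0000−0.0000)/(299.8415−197.4566)=0.0000; B=V−Δ·S=0.0000
Node (2,0) S=85.9491: V=(p*·1.4549+(1−p*)·31.7035)/1.21=2.3928; Δ=(1.4549−31.7035)/(105.7174−69.6188)=-0.8379; B=V−Δ·S=74.4134
Node (2,1) S=130.5153: V=(p*·0.0000+(1−p*)·1.4549)/1.21=0.0573; Δ=(0.0000−1.4549)/(160.5338−105.7174)=-0.0265; B=V−Δ·S=3.5213
Node (2,2) S=198.1899: V=(p*·0.0000+(1−p*)·0.0000)/1.21=0.0000; Δ=(0.0000−0.0000)/(243.7736−160.5338)=0.0000; B=V−Δ·S=0.0000
Node (1,0) S=106.1100: V=(p*·0.0573+(1−p*)·2.3928)/1.21=0.1392; Δ=(0.0573−2.3928)/(130.5153−85.9491)=-0.0524; B=V−Δ·S=5.7001
Node (1,1) S=161.1300: V=(p*·0.0000+(1−p*)·0.0573)/1.21=0.0023; Δ=(0.0000−0.0573)/(198.1899−130.5153)=-0.0008; B=V−Δ·S=0.1386
Node (0,0) S=131.0000: V=(p*·0.0023+(1−p*)·0.1392)/1.21=0.0073; Δ=(0.0023−0.1392)/(161.1300−106.1100)=-0.0025; B=V−Δ·S=0.3334
Each (Δ,B) replicates both successor values, so the strategy is self-financing and V0 is arbitrage-free.

(0,0): Delta=-0.0025 Bond=0.3334
(1,0): Delta=-0.0524 Bond=5.7001
(1,1): Delta=-0.0008 Bond=0.1386
(2,0): Delta=-0.8379 Bond=74.4134
(2,1): Delta=-0.0265 Bond=3.5213
(2,2): Delta=0.0000 Bond=0.0000
(3,0): Delta=-1.0000 Bond=101.3223
(3,1): Delta=-0.8326 Bond=89.4761
(3,2): Delta=0.0000 Bond=0.0000
(3,3): Delta=0.0000 Bond=0.0000
V0=0.0073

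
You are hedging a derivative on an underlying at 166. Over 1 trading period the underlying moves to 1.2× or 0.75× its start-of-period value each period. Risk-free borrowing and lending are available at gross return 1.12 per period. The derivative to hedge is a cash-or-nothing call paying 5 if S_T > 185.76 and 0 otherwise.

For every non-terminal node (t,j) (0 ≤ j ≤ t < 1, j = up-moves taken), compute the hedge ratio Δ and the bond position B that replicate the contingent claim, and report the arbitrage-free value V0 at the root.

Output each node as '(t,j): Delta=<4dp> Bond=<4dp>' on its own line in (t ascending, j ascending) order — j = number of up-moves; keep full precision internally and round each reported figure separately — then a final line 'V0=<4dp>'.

(0,0): Delta=0.0669 Bond=-7.4405
V0=3.6706

Under the risk-neutral measure, an up-move has probability p* = (R−d)/(u−d) = 0.8222 and values discount at R = 1.12.
At expiry t=1: V(1,0)=0.0000, V(1,1)=5.0000
  t=0,j=0: stock 166.0000 → up 199.2000 (V=5.0000), down 124.5000 (V=0.0000). Price 3.6706; hedge Δ=0.0669, bond B=-7.4405.
Each (Δ,B) replicates both successor values, so the strategy is self-financing and V0 is arbitrage-free.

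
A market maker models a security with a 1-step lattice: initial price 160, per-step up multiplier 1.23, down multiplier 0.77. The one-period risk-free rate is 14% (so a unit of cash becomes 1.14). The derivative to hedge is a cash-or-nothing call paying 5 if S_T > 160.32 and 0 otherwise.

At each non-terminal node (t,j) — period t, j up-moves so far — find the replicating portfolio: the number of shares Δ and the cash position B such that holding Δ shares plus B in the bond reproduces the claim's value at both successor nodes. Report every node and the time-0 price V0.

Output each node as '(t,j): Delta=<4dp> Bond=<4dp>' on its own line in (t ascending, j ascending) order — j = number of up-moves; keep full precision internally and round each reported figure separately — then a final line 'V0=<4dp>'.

(0,0): Delta=0.0679 Bond=-7.3417
V0=3.5278

The replicating-portfolio and risk-neutral prices coincide; use p* = (1.14−0.77)/(1.23−0.77) = 0.8043 for the latter.
Payoff layer (t=1): V(1,0)=0.0000, V(1,1)=5.0000
  t=0,j=0: stock 160.0000 → up 196.8000 (V=5.0000), down 123.2000 (V=0.0000). Price 3.5278; hedge Δ=0.0679, bond B=-7.3417.
The time-0 hedge costs 3.5278, which is the no-arbitrage price.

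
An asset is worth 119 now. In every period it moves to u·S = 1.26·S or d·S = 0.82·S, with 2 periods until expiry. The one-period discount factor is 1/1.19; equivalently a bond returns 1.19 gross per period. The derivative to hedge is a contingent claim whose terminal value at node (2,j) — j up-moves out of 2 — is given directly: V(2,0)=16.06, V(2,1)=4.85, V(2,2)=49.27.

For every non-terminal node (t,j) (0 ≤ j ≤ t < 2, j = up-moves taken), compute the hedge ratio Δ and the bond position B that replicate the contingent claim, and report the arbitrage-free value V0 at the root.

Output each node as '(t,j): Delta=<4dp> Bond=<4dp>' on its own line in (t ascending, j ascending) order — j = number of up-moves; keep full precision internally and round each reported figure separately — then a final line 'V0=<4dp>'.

(0,0): Delta=0.5709 Bond=-42.1268
(1,0): Delta=-0.2611 Bond=31.0516
(1,1): Delta=0.6733 Bond=-65.4897
V0=25.8063

The replicating-portfolio and risk-neutral prices coincide; use p* = (1.19−0.82)/(1.26−0.82) = 0.8409 for the latter.
Payoff layer (t=2): V(2,0)=16.0600, V(2,1)=4.8500, V(2,2)=49.2700
Node (1,0) S=97.5800: V=(p*·4.8500+(1−p*)·16.0600)/1.19=5.5743; Δ=(4.8500−16.0600)/(122.9508−80.0156)=-0.2611; B=V−Δ·S=31.0516
Node (1,1) S=149.9400: V=(p*·49.2700+(1−p*)·4.8500)/1.19=35.4649; Δ=(49.2700−4.8500)/(188.9244−122.9508)=0.6733; B=V−Δ·S=-65.4897
Node (0,0) S=119.0000: V=(p*·35.4649+(1−p*)·5.5743)/1.19=25.8063; Δ=(35.4649−5.5743)/(149.9400−97.5800)=0.5709; B=V−Δ·S=-42.1268
The time-0 hedge costs 25.8063, which is the no-arbitrage price.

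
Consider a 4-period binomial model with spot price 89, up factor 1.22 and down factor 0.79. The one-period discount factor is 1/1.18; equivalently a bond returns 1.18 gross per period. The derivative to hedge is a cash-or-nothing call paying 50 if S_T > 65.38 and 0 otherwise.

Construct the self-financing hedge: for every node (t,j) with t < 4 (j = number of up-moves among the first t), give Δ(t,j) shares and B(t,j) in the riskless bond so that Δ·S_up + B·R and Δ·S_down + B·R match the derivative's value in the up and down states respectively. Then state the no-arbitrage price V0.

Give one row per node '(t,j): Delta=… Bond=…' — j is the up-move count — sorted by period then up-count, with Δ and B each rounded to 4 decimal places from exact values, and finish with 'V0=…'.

(0,0): Delta=0.0187 Bond=24.0459
(1,0): Delta=0.2004 Bond=15.5991
(1,1): Delta=0.0067 Bond=29.6844
(2,0): Delta=1.6091 Bond=-59.8358
(2,1): Delta=0.1069 Bond=26.4318
(2,2): Delta=0.0000 Bond=35.9092
(3,0): Delta=0.0000 Bond=0.0000
(3,1): Delta=1.7159 Bond=-77.8479
(3,2): Delta=0.0000 Bond=42.3729
(3,3): Delta=0.0000 Bond=42.3729
V0=25.7122

Since d<R<u, set p* = (R−d)/(u−d) = 0.9070; price each node as the discounted p*-expectation of its children.
Terminal values V(4,·): V(4,0)=0.0000, V(4,1)=0.0000, V(4,2)=50.0000, V(4,3)=50.0000, V(4,4)=50.0000
Node (3,0) S=43.8805: V=(p*·0.0000+(1−p*)·0.0000)/1.18=0.0000; Δ=(0.0000−0.0000)/(53.5342−34.6656)=0.0000; B=V−Δ·S=0.0000
Node (3,1) S=67.7648: V=(p*·50.0000+(1−p*)·0.0000)/1.18=38.4312; Δ=(50.0000−0.0000)/(82.6730−53.5342)=1.7159; B=V−Δ·S=-77.8479
Node (3,2) S=104.6494: V=(p*·50.0000+(1−p*)·50.0000)/1.18=42.3729; Δ=(50.0000−50.0000)/(127.6723−82.6730)=0.0000; B=V−Δ·S=42.3729
Node (3,3) S=161.6105: V=(p*·50.0000+(1−p*)·50.0000)/1.18=42.3729; Δ=(50.0000−50.0000)/(197.1648−127.6723)=0.0000; B=V−Δ·S=42.3729
Node (2,0) S=55.5449: V=(p*·38.4312+(1−p*)·0.0000)/1.18=29.5392; Δ=(38.4312−0.0000)/(67.7648−43.8805)=1.6091; B=V−Δ·S=-59.8358
Node (2,1) S=85.7782: V=(p*·42.3729+(1−p*)·38.4312)/1.18=35.5985; Δ=(42.3729−38.4312)/(104.6494−67.7648)=0.1069; B=V−Δ·S=26.4318
Node (2,2) S=132.4676: V=(p*·42.3729+(1−p*)·42.3729)/1.18=35.9092; Δ=(42.3729−42.3729)/(161.6105−104.6494)=0.0000; B=V−Δ·S=35.9092
Node (1,0) S=70.3100: V=(p*·35.5985+(1−p*)·29.5392)/1.18=29.6905; Δ=(35.5985−29.5392)/(85.7782−55.5449)=0.2004; B=V−Δ·S=15.5991
Node (1,1) S=108.5800: V=(p*·35.9092+(1−p*)·35.5985)/1.18=30.4070; Δ=(35.9092−35.5985)/(132.4676−85.7782)=0.0067; B=V−Δ·S=29.6844
Node (0,0) S=89.0000: V=(p*·30.4070+(1−p*)·29.6905)/1.18=25.7122; Δ=(30.4070−29.6905)/(108.5800−70.3100)=0.0187; B=V−Δ·S=24.0459
Root portfolio cost Δ·89+B reproduces V0=25.7122.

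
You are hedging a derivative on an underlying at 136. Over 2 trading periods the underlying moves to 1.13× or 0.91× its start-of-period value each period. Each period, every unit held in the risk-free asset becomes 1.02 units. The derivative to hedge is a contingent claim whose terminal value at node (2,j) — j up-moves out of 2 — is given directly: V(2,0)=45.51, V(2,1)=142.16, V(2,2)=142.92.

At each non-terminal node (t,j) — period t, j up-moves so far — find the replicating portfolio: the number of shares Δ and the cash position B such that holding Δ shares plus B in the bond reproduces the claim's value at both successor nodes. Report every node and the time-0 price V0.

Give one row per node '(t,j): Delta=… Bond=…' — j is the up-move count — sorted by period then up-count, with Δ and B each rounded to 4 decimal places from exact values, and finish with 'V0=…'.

(0,0): Delta=1.5959 Bond=-103.4473
(1,0): Delta=3.5498 Bond=-347.3231
(1,1): Delta=0.0225 Bond=136.2906
V0=113.5981

Since d<R<u, set p* = (R−d)/(u−d) = 0.5000; price each node as the discounted p*-expectation of its children.
Payoff layer (t=2): V(2,0)=45.5100, V(2,1)=142.1600, V(2,2)=142.9200
Node (1,0) S=123.7600: V=(p*·142.1600+(1−p*)·45.5100)/1.02=91.9951; Δ=(142.1600−45.5100)/(139.8488−112.6216)=3.5498; B=V−Δ·S=-347.3231
Node (1,1) S=153.6800: V=(p*·142.9200+(1−p*)·142.1600)/1.02=139.7451; Δ=(142.9200−142.1600)/(173.6584−139.8488)=0.0225; B=V−Δ·S=136.2906
Node (0,0) S=136.0000: V=(p*·139.7451+(1−p*)·91.9951)/1.02=113.5981; Δ=(139.7451−91.9951)/(153.6800−123.7600)=1.5959; B=V−Δ·S=-103.4473
Root portfolio cost Δ·136+B reproduces V0=113.5981.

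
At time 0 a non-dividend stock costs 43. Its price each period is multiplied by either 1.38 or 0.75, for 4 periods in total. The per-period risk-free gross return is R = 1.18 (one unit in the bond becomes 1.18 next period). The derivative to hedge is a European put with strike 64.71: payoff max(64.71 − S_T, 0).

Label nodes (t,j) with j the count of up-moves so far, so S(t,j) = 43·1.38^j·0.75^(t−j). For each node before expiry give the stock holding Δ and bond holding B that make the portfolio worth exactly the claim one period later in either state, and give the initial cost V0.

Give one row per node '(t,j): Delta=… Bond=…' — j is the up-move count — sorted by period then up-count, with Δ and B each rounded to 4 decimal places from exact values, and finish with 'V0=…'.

(0,0): Delta=-0.2916 Bond=17.3030
(1,0): Delta=-0.6699 Bond=32.6183
(1,1): Delta=-0.1960 Bond=14.7427
(2,0): Delta=-1.0000 Bond=46.4737
(2,1): Delta=-0.5865 Bond=34.7761
(2,2): Delta=-0.0972 Bond=9.3128
(3,0): Delta=-1.0000 Bond=54.8390
(3,1): Delta=-1.0000 Bond=54.8390
(3,2): Delta=-0.4819 Bond=34.6157
(3,3): Delta=0.0000 Bond=0.0000
V0=4.7647

The replicating-portfolio and risk-neutral prices coincide; use p* = (1.18−0.75)/(1.38−0.75) = 0.6825 for the latter.
Payoff layer (t=4): V(4,0)=51.1045, V(4,1)=39.6759, V(4,2)=18.6473, V(4,3)=0.0000, V(4,4)=0.0000
(3,0): S=18.1406. Δ = (V_up−V_dn)/(S_up−S_dn) = (39.6759−51.1045)/(25.0341−13.6055) = -1.0000. V = [p*·39.6759 + (1−p*)·51.1045]/1.18 = 36.6984. B = V − Δ·S = 54.8390.
(3,1): S=33.3787. Δ = (V_up−V_dn)/(S_up−S_dn) = (18.6473−39.6759)/(46.0627−25.0341) = -1.0000. V = [p*·18.6473 + (1−p*)·39.6759]/1.18 = 21.4602. B = V − Δ·S = 54.8390.
(3,2): S=61.4169. Δ = (V_up−V_dn)/(S_up−S_dn) = (0.0000−18.6473)/(84.7553−46.0627) = -0.4819. V = [p*·0.0000 + (1−p*)·18.6473]/1.18 = 5.0168. B = V − Δ·S = 34.6157.
(3,3): S=113.0071. Δ = (V_up−V_dn)/(S_up−S_dn) = (0.0000−0.0000)/(155.9498−84.7553) = 0.0000. V = [p*·0.0000 + (1−p*)·0.0000]/1.18 = 0.0000. B = V − Δ·S = 0.0000.
(2,0): S=24.1875. Δ = (V_up−V_dn)/(S_up−S_dn) = (21.4602−36.6984)/(33.3787−18.1406) = -1.0000. V = [p*·21.4602 + (1−p*)·36.6984]/1.18 = 22.2862. B = V − Δ·S = 46.4737.
(2,1): S=44.5050. Δ = (V_up−V_dn)/(S_up−S_dn) = (5.0168−21.4602)/(61.4169−33.3787) = -0.5865. V = [p*·5.0168 + (1−p*)·21.4602]/1.18 = 8.6754. B = V − Δ·S = 34.7761.
(2,2): S=81.8892. Δ = (V_up−V_dn)/(S_up−S_dn) = (0.0000−5.0168)/(113.0071−61.4169) = -0.0972. V = [p*·0.0000 + (1−p*)·5.0168]/1.18 = 1.3497. B = V − Δ·S = 9.3128.
(1,0): S=32.2500. Δ = (V_up−V_dn)/(S_up−S_dn) = (8.6754−22.2862)/(44.5050−24.1875) = -0.6699. V = [p*·8.6754 + (1−p*)·22.2862]/1.18 = 11.0138. B = V − Δ·S = 32.6183.
(1,1): S=59.3400. Δ = (V_up−V_dn)/(S_up−S_dn) = (1.3497−8.6754)/(81.8892−44.5050) = -0.1960. V = [p*·1.3497 + (1−p*)·8.6754]/1.18 = 3.1147. B = V − Δ·S = 14.7427.
(0,0): S=43.0000. Δ = (V_up−V_dn)/(S_up−S_dn) = (3.1147−11.0138)/(59.3400−32.2500) = -0.2916. V = [p*·3.1147 + (1−p*)·11.0138]/1.18 = 4.7647. B = V − Δ·S = 17.3030.
The time-0 hedge costs 4.7647, which is the no-arbitrage price.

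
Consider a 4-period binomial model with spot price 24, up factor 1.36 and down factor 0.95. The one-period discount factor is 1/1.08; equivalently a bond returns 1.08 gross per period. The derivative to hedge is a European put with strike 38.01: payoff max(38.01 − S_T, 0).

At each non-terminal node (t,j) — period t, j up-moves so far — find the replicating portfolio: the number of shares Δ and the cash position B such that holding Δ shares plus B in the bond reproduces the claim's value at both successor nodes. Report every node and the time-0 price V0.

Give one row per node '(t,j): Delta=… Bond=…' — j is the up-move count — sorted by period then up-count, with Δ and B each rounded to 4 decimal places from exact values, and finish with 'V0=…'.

The replicating-portfolio and risk-neutral prices coincide; use p* = (1.08−0.95)/(1.36−0.95) = 0.3171 for the latter.
Terminal values V(4,·): V(4,0)=18.4619, V(4,1)=10.0253, V(4,2)=0.0000, V(4,3)=0.0000, V(4,4)=0.0000
Node (3,0) S=20.5770: V=(p*·10.0253+(1−p*)·18.4619)/1.08=14.6174; Δ=(10.0253−18.4619)/(27.9847−19.5481)=-1.0000; B=V−Δ·S=35.1944
Node (3,1) S=29.4576: V=(p*·0.0000+(1−p*)·10.0253)/1.08=6.3394; Δ=(0.0000−10.0253)/(40.0623−27.9847)=-0.8301; B=V−Δ·S=30.7913
Node (3,2) S=42.1709: V=(p*·0.0000+(1−p*)·0.0000)/1.08=0.0000; Δ=(0.0000−0.0000)/(57.3524−40.0623)=0.0000; B=V−Δ·S=0.0000
Node (3,3) S=60.3709: V=(p*·0.0000+(1−p*)·0.0000)/1.08=0.0000; Δ=(0.0000−0.0000)/(82.1045−57.3524)=0.0000; B=V−Δ·S=0.0000
Node (2,0) S=21.6600: V=(p*·6.3394+(1−p*)·14.6174)/1.08=11.1043; Δ=(6.3394−14.6174)/(29.4576−20.5770)=-0.9322; B=V−Δ·S=31.2947
Node (2,1) S=31.0080: V=(p*·0.0000+(1−p*)·6.3394)/1.08=4.0086; Δ=(0.0000−6.3394)/(42.1709−29.4576)=-0.4986; B=V−Δ·S=19.4706
Node (2,2) S=44.3904: V=(p*·0.0000+(1−p*)·0.0000)/1.08=0.0000; Δ=(0.0000−0.0000)/(60.3709−42.1709)=0.0000; B=V−Δ·S=0.0000
Node (1,0) S=22.8000: V=(p*·4.0086+(1−p*)·11.1043)/1.08=8.1986; Δ=(4.0086−11.1043)/(31.0080−21.6600)=-0.7591; B=V−Δ·S=25.5052
Node (1,1) S=32.6400: V=(p*·0.0000+(1−p*)·4.0086)/1.08=2.5348; Δ=(0.0000−4.0086)/(44.3904−31.0080)=-0.2995; B=V−Δ·S=12.3120
Node (0,0) S=24.0000: V=(p*·2.5348+(1−p*)·8.1986)/1.08=5.9285; Δ=(2.5348−8.1986)/(32.6400−22.8000)=-0.5756; B=V−Δ·S=19.7426
The time-0 hedge costs 5.9285, which is the no-arbitrage price.

(0,0): Delta=-0.5756 Bond=19.7426
(1,0): Delta=-0.7591 Bond=25.5052
(1,1): Delta=-0.2995 Bond=12.3120
(2,0): Delta=-0.9322 Bond=31.2947
(2,1): Delta=-0.4986 Bond=19.4706
(2,2): Delta=0.0000 Bond=0.0000
(3,0): Delta=-1.0000 Bond=35.1944
(3,1): Delta=-0.8301 Bond=30.7913
(3,2): Delta=0.0000 Bond=0.0000
(3,3): Delta=0.0000 Bond=0.0000
V0=5.9285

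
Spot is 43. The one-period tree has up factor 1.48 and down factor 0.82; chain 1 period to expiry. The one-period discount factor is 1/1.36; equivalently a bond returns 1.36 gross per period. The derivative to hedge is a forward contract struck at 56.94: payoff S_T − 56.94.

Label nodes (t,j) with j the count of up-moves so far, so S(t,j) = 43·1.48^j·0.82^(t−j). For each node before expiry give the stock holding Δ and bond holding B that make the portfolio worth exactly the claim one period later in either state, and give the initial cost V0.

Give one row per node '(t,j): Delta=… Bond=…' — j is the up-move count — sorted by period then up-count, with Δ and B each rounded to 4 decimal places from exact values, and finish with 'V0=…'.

(0,0): Delta=1.0000 Bond=-41.8676
V0=1.1324

Since d<R<u, set p* = (R−d)/(u−d) = 0.8182; price each node as the discounted p*-expectation of its children.
Terminal values V(1,·): V(1,0)=-21.6800, V(1,1)=6.7000
(0,0): S=43.0000. Δ = (V_up−V_dn)/(S_up−S_dn) = (6.7000−-21.6800)/(63.6400−35.2600) = 1.0000. V = [p*·6.7000 + (1−p*)·-21.6800]/1.36 = 1.1324. B = V − Δ·S = -41.8676.
Each (Δ,B) replicates both successor values, so the strategy is self-financing and V0 is arbitrage-free.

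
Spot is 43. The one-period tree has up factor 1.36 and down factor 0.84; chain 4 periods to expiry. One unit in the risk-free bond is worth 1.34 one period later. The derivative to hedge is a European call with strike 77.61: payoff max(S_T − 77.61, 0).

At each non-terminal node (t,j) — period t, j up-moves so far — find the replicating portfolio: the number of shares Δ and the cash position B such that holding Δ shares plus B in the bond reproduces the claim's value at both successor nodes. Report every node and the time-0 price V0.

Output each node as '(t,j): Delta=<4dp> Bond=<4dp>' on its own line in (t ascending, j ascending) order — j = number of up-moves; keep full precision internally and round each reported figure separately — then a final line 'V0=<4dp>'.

Risk-neutral probability p* = (R−d)/(u−d) = (1.34−0.84)/(1.36−0.84) = 0.9615.
Payoff layer (t=4): V(4,0)=0.0000, V(4,1)=0.0000, V(4,2)=0.0000, V(4,3)=13.2483, V(4,4)=69.4939
Node (3,0) S=25.4863: V=(p*·0.0000+(1−p*)·0.0000)/1.34=0.0000; Δ=(0.0000−0.0000)/(34.6613−21.4085)=0.0000; B=V−Δ·S=0.0000
Node (3,1) S=41.2635: V=(p*·0.0000+(1−p*)·0.0000)/1.34=0.0000; Δ=(0.0000−0.0000)/(56.1183−34.6613)=0.0000; B=V−Δ·S=0.0000
Node (3,2) S=66.8076: V=(p*·13.2483+(1−p*)·0.0000)/1.34=9.5065; Δ=(13.2483−0.0000)/(90.8583−56.1183)=0.3814; B=V−Δ·S=-15.9709
Node (3,3) S=108.1646: V=(p*·69.4939+(1−p*)·13.2483)/1.34=50.2467; Δ=(69.4939−13.2483)/(147.1039−90.8583)=1.0000; B=V−Δ·S=-57.9179
Node (2,0) S=30.3408: V=(p*·0.0000+(1−p*)·0.0000)/1.34=0.0000; Δ=(0.0000−0.0000)/(41.2635−25.4863)=0.0000; B=V−Δ·S=0.0000
Node (2,1) S=49.1232: V=(p*·9.5065+(1−p*)·0.0000)/1.34=6.8215; Δ=(9.5065−0.0000)/(66.8076−41.2635)=0.3722; B=V−Δ·S=-11.4602
Node (2,2) S=79.5328: V=(p*·50.2467+(1−p*)·9.5065)/1.34=36.3282; Δ=(50.2467−9.5065)/(108.1646−66.8076)=0.9851; B=V−Δ·S=-42.0183
Node (1,0) S=36.1200: V=(p*·6.8215+(1−p*)·0.0000)/1.34=4.8949; Δ=(6.8215−0.0000)/(49.1232−30.3408)=0.3632; B=V−Δ·S=-8.2235
Node (1,1) S=58.4800: V=(p*·36.3282+(1−p*)·6.8215)/1.34=26.2637; Δ=(36.3282−6.8215)/(79.5328−49.1232)=0.9703; B=V−Δ·S=-30.4799
Node (0,0) S=43.0000: V=(p*·26.2637+(1−p*)·4.8949)/1.34=18.9864; Δ=(26.2637−4.8949)/(58.4800−36.1200)=0.9557; B=V−Δ·S=-22.1074
Each (Δ,B) replicates both successor values, so the strategy is self-financing and V0 is arbitrage-free.

(0,0): Delta=0.9557 Bond=-22.1074
(1,0): Delta=0.3632 Bond=-8.2235
(1,1): Delta=0.9703 Bond=-30.4799
(2,0): Delta=0.0000 Bond=0.0000
(2,1): Delta=0.3722 Bond=-11.4602
(2,2): Delta=0.9851 Bond=-42.0183
(3,0): Delta=0.0000 Bond=0.0000
(3,1): Delta=0.0000 Bond=0.0000
(3,2): Delta=0.3814 Bond=-15.9709
(3,3): Delta=1.0000 Bond=-57.9179
V0=18.9864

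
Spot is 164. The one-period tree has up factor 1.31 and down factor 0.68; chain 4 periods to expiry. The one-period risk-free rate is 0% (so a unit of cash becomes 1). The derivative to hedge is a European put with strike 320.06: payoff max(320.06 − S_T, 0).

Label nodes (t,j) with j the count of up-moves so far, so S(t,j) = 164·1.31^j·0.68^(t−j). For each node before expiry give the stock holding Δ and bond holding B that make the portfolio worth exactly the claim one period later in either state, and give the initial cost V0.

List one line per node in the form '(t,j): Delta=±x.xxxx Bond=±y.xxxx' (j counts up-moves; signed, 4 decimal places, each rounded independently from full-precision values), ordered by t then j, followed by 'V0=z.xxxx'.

(0,0): Delta=-0.7934 Bond=297.0153
(1,0): Delta=-1.0000 Bond=320.0600
(1,1): Delta=-0.6894 Bond=274.6908
(2,0): Delta=-1.0000 Bond=320.0600
(2,1): Delta=-1.0000 Bond=320.0600
(2,2): Delta=-0.5333 Bond=230.7394
(3,0): Delta=-1.0000 Bond=320.0600
(3,1): Delta=-1.0000 Bond=320.0600
(3,2): Delta=-1.0000 Bond=320.0600
(3,3): Delta=-0.2986 Bond=144.2100
V0=166.9046

Under the risk-neutral measure, an up-move has probability p* = (R−d)/(u−d) = 0.5079 and values discount at R = 1.
Terminal values V(4,·): V(4,0)=284.9945, V(4,1)=252.5074, V(4,2)=189.9220, V(4,3)=69.3529, V(4,4)=0.0000
  t=3,j=0: stock 51.5668 → up 67.5526 (V=252.5074), down 35.0655 (V=284.9945). Price 268.4932; hedge Δ=-1.0000, bond B=320.0600.
  t=3,j=1: stock 99.3420 → up 130.1380 (V=189.9220), down 67.5526 (V=252.5074). Price 220.7180; hedge Δ=-1.0000, bond B=320.0600.
  t=3,j=2: stock 191.3795 → up 250.7071 (V=69.3529), down 130.1380 (V=189.9220). Price 128.6805; hedge Δ=-1.0000, bond B=320.0600.
  t=3,j=3: stock 368.6869 → up 482.9799 (V=0.0000), down 250.7071 (V=69.3529). Price 34.1260; hedge Δ=-0.2986, bond B=144.2100.
  t=2,j=0: stock 75.8336 → up 99.3420 (V=220.7180), down 51.5668 (V=268.4932). Price 244.2264; hedge Δ=-1.0000, bond B=320.0600.
  t=2,j=1: stock 146.0912 → up 191.3795 (V=128.6805), down 99.3420 (V=220.7180). Price 173.9688; hedge Δ=-1.0000, bond B=320.0600.
  t=2,j=2: stock 281.4404 → up 368.6869 (V=34.1260), down 191.3795 (V=128.6805). Price 80.6528; hedge Δ=-0.5333, bond B=230.7394.
  t=1,j=0: stock 111.5200 → up 146.0912 (V=173.9688), down 75.8336 (V=244.2264). Price 208.5400; hedge Δ=-1.0000, bond B=320.0600.
  t=1,j=1: stock 214.8400 → up 281.4404 (V=80.6528), down 146.0912 (V=173.9688). Price 126.5702; hedge Δ=-0.6894, bond B=274.6908.
  t=0,j=0: stock 164.0000 → up 214.8400 (V=126.5702), down 111.5200 (V=208.5400). Price 166.9046; hedge Δ=-0.7934, bond B=297.0153.
Self-financing check: at every node Δ·S+B equals the discounted successor values.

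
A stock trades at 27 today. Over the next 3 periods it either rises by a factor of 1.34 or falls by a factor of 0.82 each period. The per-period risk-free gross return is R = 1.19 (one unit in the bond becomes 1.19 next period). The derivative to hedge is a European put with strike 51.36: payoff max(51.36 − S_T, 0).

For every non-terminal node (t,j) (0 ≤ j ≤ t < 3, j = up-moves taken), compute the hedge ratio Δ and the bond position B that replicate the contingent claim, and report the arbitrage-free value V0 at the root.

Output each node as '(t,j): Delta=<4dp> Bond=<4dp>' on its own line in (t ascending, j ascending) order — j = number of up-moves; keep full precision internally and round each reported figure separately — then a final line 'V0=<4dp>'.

Risk-neutral probability p* = (R−d)/(u−d) = (1.19−0.82)/(1.34−0.82) = 0.7115.
Terminal values V(3,·): V(3,0)=36.4731, V(3,1)=27.0326, V(3,2)=11.6054, V(3,3)=0.0000
Node (2,0) S=18.1548: V=(p*·27.0326+(1−p*)·36.4731)/1.19=25.0049; Δ=(27.0326−36.4731)/(24.3274−14.8869)=-1.0000; B=V−Δ·S=43.1597
Node (2,1) S=29.6676: V=(p*·11.6054+(1−p*)·27.0326)/1.19=13.4921; Δ=(11.6054−27.0326)/(39.7546−24.3274)=-1.0000; B=V−Δ·S=43.1597
Node (2,2) S=48.4812: V=(p*·0.0000+(1−p*)·11.6054)/1.19=2.8132; Δ=(0.0000−11.6054)/(64.9648−39.7546)=-0.4603; B=V−Δ·S=25.1313
Node (1,0) S=22.1400: V=(p*·13.4921+(1−p*)·25.0049)/1.19=14.1286; Δ=(13.4921−25.0049)/(29.6676−18.1548)=-1.0000; B=V−Δ·S=36.2686
Node (1,1) S=36.1800: V=(p*·2.8132+(1−p*)·13.4921)/1.19=4.9526; Δ=(2.8132−13.4921)/(48.4812−29.6676)=-0.5676; B=V−Δ·S=25.4889
Node (0,0) S=27.0000: V=(p*·4.9526+(1−p*)·14.1286)/1.19=6.3862; Δ=(4.9526−14.1286)/(36.1800−22.1400)=-0.6536; B=V−Δ·S=24.0323
The time-0 hedge costs 6.3862, which is the no-arbitrage price.

(0,0): Delta=-0.6536 Bond=24.0323
(1,0): Delta=-1.0000 Bond=36.2686
(1,1): Delta=-0.5676 Bond=25.4889
(2,0): Delta=-1.0000 Bond=43.1597
(2,1): Delta=-1.0000 Bond=43.1597
(2,2): Delta=-0.4603 Bond=25.1313
V0=6.3862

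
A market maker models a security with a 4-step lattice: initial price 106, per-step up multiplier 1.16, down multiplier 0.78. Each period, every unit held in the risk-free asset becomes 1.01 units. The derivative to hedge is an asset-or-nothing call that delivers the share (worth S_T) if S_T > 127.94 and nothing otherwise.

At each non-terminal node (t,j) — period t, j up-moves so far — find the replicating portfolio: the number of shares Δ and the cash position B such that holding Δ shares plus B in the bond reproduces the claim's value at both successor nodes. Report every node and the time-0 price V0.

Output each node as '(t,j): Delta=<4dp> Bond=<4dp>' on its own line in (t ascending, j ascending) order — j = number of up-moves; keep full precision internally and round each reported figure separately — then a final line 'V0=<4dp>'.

Under the risk-neutral measure, an up-move has probability p* = (R−d)/(u−d) = 0.6053 and values discount at R = 1.01.
At expiry t=4: V(4,0)=0.0000, V(4,1)=0.0000, V(4,2)=0.0000, V(4,3)=129.0549, V(4,4)=191.9278
  t=3,j=0: stock 50.3025 → up 58.3509 (V=0.0000), down 39.2360 (V=0.0000). Price 0.0000; hedge Δ=0.0000, bond B=0.0000.
  t=3,j=1: stock 74.8089 → up 86.7783 (V=0.0000), down 58.3509 (V=0.0000). Price 0.0000; hedge Δ=0.0000, bond B=0.0000.
  t=3,j=2: stock 111.2542 → up 129.0549 (V=129.0549), down 86.7783 (V=0.0000). Price 77.3388; hedge Δ=3.0526, bond B=-262.2793.
  t=3,j=3: stock 165.4550 → up 191.9278 (V=191.9278), down 129.0549 (V=129.0549). Price 165.4550; hedge Δ=1.0000, bond B=0.0000.
  t=2,j=0: stock 64.4904 → up 74.8089 (V=0.0000), down 50.3025 (V=0.0000). Price 0.0000; hedge Δ=0.0000, bond B=0.0000.
  t=2,j=1: stock 95.9088 → up 111.2542 (V=77.3388), down 74.8089 (V=0.0000). Price 46.3468; hedge Δ=2.1220, bond B=-157.1763.
  t=2,j=2: stock 142.6336 → up 165.4550 (V=165.4550), down 111.2542 (V=77.3388). Price 129.3785; hedge Δ=1.6257, bond B=-102.5063.
  t=1,j=0: stock 82.6800 → up 95.9088 (V=46.3468), down 64.4904 (V=0.0000). Price 27.7743; hedge Δ=1.4751, bond B=-94.1911.
  t=1,j=1: stock 122.9600 → up 142.6336 (V=129.3785), down 95.9088 (V=46.3468). Price 95.6464; hedge Δ=1.7770, bond B=-122.8579.
  t=0,j=0: stock 106.0000 → up 122.9600 (V=95.6464), down 82.6800 (V=27.7743). Price 68.1730; hedge Δ=1.6850, bond B=-110.4377.
The time-0 hedge costs 68.1730, which is the no-arbitrage price.

(0,0): Delta=1.6850 Bond=-110.4377
(1,0): Delta=1.4751 Bond=-94.1911
(1,1): Delta=1.7770 Bond=-122.8579
(2,0): Delta=0.0000 Bond=0.0000
(2,1): Delta=2.1220 Bond=-157.1763
(2,2): Delta=1.6257 Bond=-102.5063
(3,0): Delta=0.0000 Bond=0.0000
(3,1): Delta=0.0000 Bond=0.0000
(3,2): Delta=3.0526 Bond=-262.2793
(3,3): Delta=1.0000 Bond=0.0000
V0=68.1730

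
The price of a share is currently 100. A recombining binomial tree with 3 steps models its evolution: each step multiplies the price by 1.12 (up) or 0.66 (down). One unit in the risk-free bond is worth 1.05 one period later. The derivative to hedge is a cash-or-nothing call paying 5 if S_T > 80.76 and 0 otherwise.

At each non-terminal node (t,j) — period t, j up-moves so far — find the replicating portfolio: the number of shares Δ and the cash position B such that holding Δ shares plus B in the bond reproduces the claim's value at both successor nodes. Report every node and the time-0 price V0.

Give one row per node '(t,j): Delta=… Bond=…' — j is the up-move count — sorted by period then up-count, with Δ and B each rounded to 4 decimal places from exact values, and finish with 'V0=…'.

(0,0): Delta=0.0254 Bond=1.5056
(1,0): Delta=0.1330 Bond=-5.5168
(1,1): Delta=0.0141 Bond=2.8548
(2,0): Delta=0.0000 Bond=0.0000
(2,1): Delta=0.1470 Bond=-6.8323
(2,2): Delta=0.0000 Bond=4.7619
V0=4.0496

The replicating-portfolio and risk-neutral prices coincide; use p* = (1.05−0.66)/(1.12−0.66) = 0.8478 for the latter.
At expiry t=3: V(3,0)=0.0000, V(3,1)=0.0000, V(3,2)=5.0000, V(3,3)=5.0000
(2,0): S=43.5600. Δ = (V_up−V_dn)/(S_up−S_dn) = (0.0000−0.0000)/(48.7872−28.7496) = 0.0000. V = [p*·0.0000 + (1−p*)·0.0000]/1.05 = 0.0000. B = V − Δ·S = 0.0000.
(2,1): S=73.9200. Δ = (V_up−V_dn)/(S_up−S_dn) = (5.0000−0.0000)/(82.7904−48.7872) = 0.1470. V = [p*·5.0000 + (1−p*)·0.0000]/1.05 = 4.0373. B = V − Δ·S = -6.8323.
(2,2): S=125.4400. Δ = (V_up−V_dn)/(S_up−S_dn) = (5.0000−5.0000)/(140.4928−82.7904) = 0.0000. V = [p*·5.0000 + (1−p*)·5.0000]/1.05 = 4.7619. B = V − Δ·S = 4.7619.
(1,0): S=66.0000. Δ = (V_up−V_dn)/(S_up−S_dn) = (4.0373−0.0000)/(73.9200−43.5600) = 0.1330. V = [p*·4.0373 + (1−p*)·0.0000]/1.05 = 3.2599. B = V − Δ·S = -5.5168.
(1,1): S=112.0000. Δ = (V_up−V_dn)/(S_up−S_dn) = (4.7619−4.0373)/(125.4400−73.9200) = 0.0141. V = [p*·4.7619 + (1−p*)·4.0373]/1.05 = 4.4301. B = V − Δ·S = 2.8548.
(0,0): S=100.0000. Δ = (V_up−V_dn)/(S_up−S_dn) = (4.4301−3.2599)/(112.0000−66.0000) = 0.0254. V = [p*·4.4301 + (1−p*)·3.2599]/1.05 = 4.0496. B = V − Δ·S = 1.5056.
Self-financing check: at every node Δ·S+B equals the discounted successor values.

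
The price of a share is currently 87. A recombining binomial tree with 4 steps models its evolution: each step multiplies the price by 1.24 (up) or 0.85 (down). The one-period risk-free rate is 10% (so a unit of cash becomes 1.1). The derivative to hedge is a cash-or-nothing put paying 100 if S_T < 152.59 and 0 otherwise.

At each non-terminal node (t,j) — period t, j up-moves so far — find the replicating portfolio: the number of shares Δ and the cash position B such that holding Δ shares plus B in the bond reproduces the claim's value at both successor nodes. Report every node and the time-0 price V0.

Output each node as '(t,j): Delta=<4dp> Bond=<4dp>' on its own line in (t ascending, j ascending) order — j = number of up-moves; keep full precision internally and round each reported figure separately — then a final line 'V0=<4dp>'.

(0,0): Delta=-0.5833 Bond=107.5125
(1,0): Delta=0.0000 Bond=75.1315
(1,1): Delta=-0.8072 Bond=142.4178
(2,0): Delta=0.0000 Bond=82.6446
(2,1): Delta=0.0000 Bond=82.6446
(2,2): Delta=-1.1170 Bond=198.1080
(3,0): Delta=0.0000 Bond=90.9091
(3,1): Delta=0.0000 Bond=90.9091
(3,2): Delta=0.0000 Bond=90.9091
(3,3): Delta=-1.5458 Bond=289.0443
V0=56.7686

No-arbitrage ⇒ martingale measure with p* = (R−d)/(u−d) = 0.6410.
Terminal payoffs: V(4,0)=100.0000, V(4,1)=100.0000, V(4,2)=100.0000, V(4,3)=100.0000, V(4,4)=0.0000
(3,0): S=53.4289. Δ = (V_up−V_dn)/(S_up−S_dn) = (100.0000−100.0000)/(66.2518−45.4145) = 0.0000. V = [p*·100.0000 + (1−p*)·100.0000]/1.1 = 90.9091. B = V − Δ·S = 90.9091.
(3,1): S=77.9433. Δ = (V_up−V_dn)/(S_up−S_dn) = (100.0000−100.0000)/(96.6497−66.2518) = 0.0000. V = [p*·100.0000 + (1−p*)·100.0000]/1.1 = 90.9091. B = V − Δ·S = 90.9091.
(3,2): S=113.7055. Δ = (V_up−V_dn)/(S_up−S_dn) = (100.0000−100.0000)/(140.9948−96.6497) = 0.0000. V = [p*·100.0000 + (1−p*)·100.0000]/1.1 = 90.9091. B = V − Δ·S = 90.9091.
(3,3): S=165.8763. Δ = (V_up−V_dn)/(S_up−S_dn) = (0.0000−100.0000)/(205.6866−140.9948) = -1.5458. V = [p*·0.0000 + (1−p*)·100.0000]/1.1 = 32.6340. B = V − Δ·S = 289.0443.
(2,0): S=62.8575. Δ = (V_up−V_dn)/(S_up−S_dn) = (90.9091−90.9091)/(77.9433−53.4289) = 0.0000. V = [p*·90.9091 + (1−p*)·90.9091]/1.1 = 82.6446. B = V − Δ·S = 82.6446.
(2,1): S=91.6980. Δ = (V_up−V_dn)/(S_up−S_dn) = (90.9091−90.9091)/(113.7055−77.9433) = 0.0000. V = [p*·90.9091 + (1−p*)·90.9091]/1.1 = 82.6446. B = V − Δ·S = 82.6446.
(2,2): S=133.7712. Δ = (V_up−V_dn)/(S_up−S_dn) = (32.6340−90.9091)/(165.8763−113.7055) = -1.1170. V = [p*·32.6340 + (1−p*)·90.9091]/1.1 = 48.6848. B = V − Δ·S = 198.1080.
(1,0): S=73.9500. Δ = (V_up−V_dn)/(S_up−S_dn) = (82.6446−82.6446)/(91.6980−62.8575) = 0.0000. V = [p*·82.6446 + (1−p*)·82.6446]/1.1 = 75.1315. B = V − Δ·S = 75.1315.
(1,1): S=107.8800. Δ = (V_up−V_dn)/(S_up−S_dn) = (48.6848−82.6446)/(133.7712−91.6980) = -0.8072. V = [p*·48.6848 + (1−p*)·82.6446]/1.1 = 55.3414. B = V − Δ·S = 142.4178.
(0,0): S=87.0000. Δ = (V_up−V_dn)/(S_up−S_dn) = (55.3414−75.1315)/(107.8800−73.9500) = -0.5833. V = [p*·55.3414 + (1−p*)·75.1315]/1.1 = 56.7686. B = V − Δ·S = 107.5125.
The time-0 hedge costs 56.7686, which is the no-arbitrage price.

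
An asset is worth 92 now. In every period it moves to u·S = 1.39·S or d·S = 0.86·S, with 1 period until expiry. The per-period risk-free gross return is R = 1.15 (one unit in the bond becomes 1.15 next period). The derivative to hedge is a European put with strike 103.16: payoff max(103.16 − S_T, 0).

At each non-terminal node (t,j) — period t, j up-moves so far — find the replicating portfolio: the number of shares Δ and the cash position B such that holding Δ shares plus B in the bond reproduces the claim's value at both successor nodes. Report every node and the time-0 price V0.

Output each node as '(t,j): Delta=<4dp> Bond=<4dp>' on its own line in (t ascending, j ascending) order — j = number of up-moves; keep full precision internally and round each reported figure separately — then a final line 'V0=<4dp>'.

Under the risk-neutral measure, an up-move has probability p* = (R−d)/(u−d) = 0.5472 and values discount at R = 1.15.
Terminal payoffs: V(1,0)=24.0400, V(1,1)=0.0000
(0,0): S=92.0000. Δ = (V_up−V_dn)/(S_up−S_dn) = (0.0000−24.0400)/(127.8800−79.1200) = -0.4930. V = [p*·0.0000 + (1−p*)·24.0400]/1.15 = 9.4661. B = V − Δ·S = 54.8246.
Root portfolio cost Δ·92+B reproduces V0=9.4661.

(0,0): Delta=-0.4930 Bond=54.8246
V0=9.4661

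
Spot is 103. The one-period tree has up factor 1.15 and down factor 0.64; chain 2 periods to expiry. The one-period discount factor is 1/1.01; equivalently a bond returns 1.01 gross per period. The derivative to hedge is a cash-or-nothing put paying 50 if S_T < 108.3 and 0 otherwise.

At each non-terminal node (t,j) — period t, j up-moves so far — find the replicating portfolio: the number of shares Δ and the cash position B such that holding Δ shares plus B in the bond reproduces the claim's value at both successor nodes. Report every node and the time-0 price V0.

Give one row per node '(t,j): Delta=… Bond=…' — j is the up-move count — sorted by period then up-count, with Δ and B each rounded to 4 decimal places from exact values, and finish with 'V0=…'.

(0,0): Delta=-0.6837 Bond=93.6388
(1,0): Delta=0.0000 Bond=49.5050
(1,1): Delta=-0.8277 Bond=111.6288
V0=23.2165

Since d<R<u, set p* = (R−d)/(u−d) = 0.7255; price each node as the discounted p*-expectation of its children.
Terminal payoffs: V(2,0)=50.0000, V(2,1)=50.0000, V(2,2)=0.0000
(1,0): S=65.9200. Δ = (V_up−V_dn)/(S_up−S_dn) = (50.0000−50.0000)/(75.8080−42.1888) = 0.0000. V = [p*·50.0000 + (1−p*)·50.0000]/1.01 = 49.5050. B = V − Δ·S = 49.5050.
(1,1): S=118.4500. Δ = (V_up−V_dn)/(S_up−S_dn) = (0.0000−50.0000)/(136.2175−75.8080) = -0.8277. V = [p*·0.0000 + (1−p*)·50.0000]/1.01 = 13.5896. B = V − Δ·S = 111.6288.
(0,0): S=103.0000. Δ = (V_up−V_dn)/(S_up−S_dn) = (13.5896−49.5050)/(118.4500−65.9200) = -0.6837. V = [p*·13.5896 + (1−p*)·49.5050]/1.01 = 23.2165. B = V − Δ·S = 93.6388.
Check: Δ(0,0)·S0 + B(0,0) = 23.2165 = V0.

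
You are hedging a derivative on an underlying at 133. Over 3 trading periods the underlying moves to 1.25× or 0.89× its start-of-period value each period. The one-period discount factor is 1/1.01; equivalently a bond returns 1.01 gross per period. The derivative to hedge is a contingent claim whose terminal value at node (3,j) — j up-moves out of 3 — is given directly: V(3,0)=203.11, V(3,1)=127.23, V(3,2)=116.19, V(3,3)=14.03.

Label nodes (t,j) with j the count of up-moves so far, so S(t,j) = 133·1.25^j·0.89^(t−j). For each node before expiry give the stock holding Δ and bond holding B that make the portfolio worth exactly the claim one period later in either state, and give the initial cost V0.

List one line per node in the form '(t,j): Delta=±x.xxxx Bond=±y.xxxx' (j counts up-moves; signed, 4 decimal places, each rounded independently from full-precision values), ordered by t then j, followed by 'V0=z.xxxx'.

Since d<R<u, set p* = (R−d)/(u−d) = 0.3333; price each node as the discounted p*-expectation of its children.
Terminal values V(3,·): V(3,0)=203.1100, V(3,1)=127.2300, V(3,2)=116.1900, V(3,3)=14.0300
(2,0): S=105.3493. Δ = (V_up−V_dn)/(S_up−S_dn) = (127.2300−203.1100)/(131.6866−93.7609) = -2.0008. V = [p*·127.2300 + (1−p*)·203.1100]/1.01 = 176.0561. B = V − Δ·S = 386.8339.
(2,1): S=147.9625. Δ = (V_up−V_dn)/(S_up−S_dn) = (116.1900−127.2300)/(184.9531−131.6866) = -0.2073. V = [p*·116.1900 + (1−p*)·127.2300]/1.01 = 122.3267. B = V − Δ·S = 152.9934.
(2,2): S=207.8125. Δ = (V_up−V_dn)/(S_up−S_dn) = (14.0300−116.1900)/(259.7656−184.9531) = -1.3655. V = [p*·14.0300 + (1−p*)·116.1900]/1.01 = 81.3234. B = V − Δ·S = 365.1012.
(1,0): S=118.3700. Δ = (V_up−V_dn)/(S_up−S_dn) = (122.3267−176.0561)/(147.9625−105.3493) = -1.2609. V = [p*·122.3267 + (1−p*)·176.0561]/1.01 = 156.5805. B = V − Δ·S = 305.8288.
(1,1): S=166.2500. Δ = (V_up−V_dn)/(S_up−S_dn) = (81.3234−122.3267)/(207.8125−147.9625) = -0.6851. V = [p*·81.3234 + (1−p*)·122.3267]/1.01 = 107.5831. B = V − Δ·S = 221.4812.
(0,0): S=133.0000. Δ = (V_up−V_dn)/(S_up−S_dn) = (107.5831−156.5805)/(166.2500−118.3700) = -1.0233. V = [p*·107.5831 + (1−p*)·156.5805]/1.01 = 138.8595. B = V − Δ·S = 274.9633.
Root portfolio cost Δ·133+B reproduces V0=138.8595.

(0,0): Delta=-1.0233 Bond=274.9633
(1,0): Delta=-1.2609 Bond=305.8288
(1,1): Delta=-0.6851 Bond=221.4812
(2,0): Delta=-2.0008 Bond=386.8339
(2,1): Delta=-0.2073 Bond=152.9934
(2,2): Delta=-1.3655 Bond=365.1012
V0=138.8595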